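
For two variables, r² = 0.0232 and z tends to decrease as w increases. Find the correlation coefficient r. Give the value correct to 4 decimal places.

|r| = √0.0232 = 0.1523
The association is negative, so r = −0.1523.

-0.1523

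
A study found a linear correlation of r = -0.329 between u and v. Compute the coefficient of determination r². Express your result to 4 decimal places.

0.1082

r² = (-0.329)² = 0.1082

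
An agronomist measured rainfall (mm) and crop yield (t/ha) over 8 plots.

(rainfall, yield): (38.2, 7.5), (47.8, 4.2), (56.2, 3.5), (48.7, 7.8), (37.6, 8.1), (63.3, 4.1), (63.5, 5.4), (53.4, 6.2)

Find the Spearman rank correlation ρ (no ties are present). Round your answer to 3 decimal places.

-0.667

Rank rainfall: 2, 3, 6, 4, 1, 7, 8, 5
Rank yield: 6, 3, 1, 7, 8, 2, 4, 5
d = rank(rainfall) − rank(yield): -4, 0, 5, -3, -7, 5, 4, 0; Σd² = 140
ρ = 1 − 6Σd² / [n(n²−1)] = 1 − 6×140 / (8×63) = 1 − 840/504 ≈ -0.667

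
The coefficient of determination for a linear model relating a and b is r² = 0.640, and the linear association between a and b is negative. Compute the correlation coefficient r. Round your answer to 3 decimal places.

|r| = √0.640 = 0.800
The association is negative, so r = −0.800.

-0.800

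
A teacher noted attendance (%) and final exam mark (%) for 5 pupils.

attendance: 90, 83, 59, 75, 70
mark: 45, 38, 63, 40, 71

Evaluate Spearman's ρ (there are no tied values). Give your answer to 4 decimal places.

-0.6000

Rank attendance: 5, 4, 1, 3, 2
Rank mark: 3, 1, 4, 2, 5
d = rank(attendance) − rank(mark): 2, 3, -3, 1, -3; Σd² = 32
ρ = 1 − 6Σd² / [n(n²−1)] = 1 − 6×32 / (5×24) = 1 − 192/120 ≈ -0.6000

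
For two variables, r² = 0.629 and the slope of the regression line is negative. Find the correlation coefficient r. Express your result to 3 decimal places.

-0.793

|r| = √0.629 = 0.793
The association is negative, so r = −0.793.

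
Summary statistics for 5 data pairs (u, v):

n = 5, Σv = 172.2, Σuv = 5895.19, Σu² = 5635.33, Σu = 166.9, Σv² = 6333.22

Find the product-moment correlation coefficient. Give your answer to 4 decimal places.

r = (nΣuv − ΣuΣv) / √[(nΣu² − (Σu)²)(nΣv² − (Σv)²)]
Numerator: 5×5895.19 − 166.9×172.2 = 735.77
Denominator: √[(28176.65 − 27855.61)(31666.1 − 29652.84)] = √[321.04 × 2013.26] = 803.9509
r = 735.77 / 803.9509 ≈ 0.9152

0.9152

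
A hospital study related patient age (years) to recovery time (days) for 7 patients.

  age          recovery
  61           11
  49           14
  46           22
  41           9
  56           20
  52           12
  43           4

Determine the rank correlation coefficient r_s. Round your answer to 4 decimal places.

0.3571

Rank age: 7, 4, 3, 1, 6, 5, 2
Rank recovery: 3, 5, 7, 2, 6, 4, 1
d = rank(age) − rank(recovery): 4, -1, -4, -1, 0, 1, 1; Σd² = 36
ρ = 1 − 6Σd² / [n(n²−1)] = 1 − 6×36 / (7×48) = 1 − 216/336 ≈ 0.3571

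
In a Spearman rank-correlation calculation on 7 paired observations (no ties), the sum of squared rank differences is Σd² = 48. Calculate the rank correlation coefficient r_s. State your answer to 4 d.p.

ρ = 1 − 6Σd² / [n(n²−1)] = 1 − 6×48 / (7×48)
  = 1 − 288/336 = 1 − 0.85714 ≈ 0.1429

0.1429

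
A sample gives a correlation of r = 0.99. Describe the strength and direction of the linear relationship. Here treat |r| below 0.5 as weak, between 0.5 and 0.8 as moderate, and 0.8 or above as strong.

strong positive

r = 0.99 > 0 so the relationship is positive.
|r| = 0.99, which falls in the strong range.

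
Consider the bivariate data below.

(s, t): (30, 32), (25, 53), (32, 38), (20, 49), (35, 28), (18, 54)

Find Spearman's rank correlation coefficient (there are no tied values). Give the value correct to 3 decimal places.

Rank s: 4, 3, 5, 2, 6, 1
Rank t: 2, 5, 3, 4, 1, 6
d = rank(s) − rank(t): 2, -2, 2, -2, 5, -5; Σd² = 66
ρ = 1 − 6Σd² / [n(n²−1)] = 1 − 6×66 / (6×35) = 1 − 396/210 ≈ -0.886

-0.886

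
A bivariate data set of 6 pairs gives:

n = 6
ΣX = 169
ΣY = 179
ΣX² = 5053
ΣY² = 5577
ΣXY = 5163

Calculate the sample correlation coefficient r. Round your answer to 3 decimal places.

0.460

r = (nΣXY − ΣXΣY) / √[(nΣX² − (ΣX)²)(nΣY² − (ΣY)²)]
Numerator: 6×5163 − 169×179 = 727
Denominator: √[(30318 − 28561)(33462 − 32041)] = √[1757 × 1421] = 1580.0940
r = 727 / 1580.0940 ≈ 0.460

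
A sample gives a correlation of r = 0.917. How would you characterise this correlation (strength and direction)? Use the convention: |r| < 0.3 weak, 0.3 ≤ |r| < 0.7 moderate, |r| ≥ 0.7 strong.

strong positive

r = 0.917 > 0 so the relationship is positive.
|r| = 0.917, which falls in the strong range.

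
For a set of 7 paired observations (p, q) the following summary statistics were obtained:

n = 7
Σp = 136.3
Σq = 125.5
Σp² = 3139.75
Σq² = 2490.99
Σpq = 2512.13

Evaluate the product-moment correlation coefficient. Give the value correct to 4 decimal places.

r = (nΣpq − ΣpΣq) / √[(nΣp² − (Σp)²)(nΣq² − (Σq)²)]
Numerator: 7×2512.13 − 136.3×125.5 = 479.26
Denominator: √[(21978.25 − 18577.69)(17436.93 − 15750.25)] = √[3400.56 × 1686.68] = 2394.9231
r = 479.26 / 2394.9231 ≈ 0.2001

0.2001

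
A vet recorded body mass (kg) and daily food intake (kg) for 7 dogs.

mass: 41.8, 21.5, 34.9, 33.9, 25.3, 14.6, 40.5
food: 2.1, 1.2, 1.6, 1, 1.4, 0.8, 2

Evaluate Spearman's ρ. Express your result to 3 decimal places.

Rank mass: 7, 2, 5, 4, 3, 1, 6
Rank food: 7, 3, 5, 2, 4, 1, 6
d = rank(mass) − rank(food): 0, -1, 0, 2, -1, 0, 0; Σd² = 6
ρ = 1 − 6Σd² / [n(n²−1)] = 1 − 6×6 / (7×48) = 1 − 36/336 ≈ 0.893

0.893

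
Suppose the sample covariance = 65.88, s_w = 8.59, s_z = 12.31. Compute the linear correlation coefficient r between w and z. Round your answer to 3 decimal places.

0.623

r = Cov(w,z) / (s_w · s_z) = 65.88 / (8.59 × 12.31)
  = 65.88 / 105.7429 ≈ 0.623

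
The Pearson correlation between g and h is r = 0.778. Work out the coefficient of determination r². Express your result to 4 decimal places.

r² = (0.778)² = 0.6053

0.6053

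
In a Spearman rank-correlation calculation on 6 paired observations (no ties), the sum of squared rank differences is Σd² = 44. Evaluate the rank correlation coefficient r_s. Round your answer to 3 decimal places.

ρ = 1 − 6Σd² / [n(n²−1)] = 1 − 6×44 / (6×35)
  = 1 − 264/210 = 1 − 1.2571 ≈ -0.257

-0.257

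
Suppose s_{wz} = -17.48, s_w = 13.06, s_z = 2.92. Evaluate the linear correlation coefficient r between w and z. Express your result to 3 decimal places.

r = Cov(w,z) / (s_w · s_z) = -17.48 / (13.06 × 2.92)
  = -17.48 / 38.1352 ≈ -0.458

-0.458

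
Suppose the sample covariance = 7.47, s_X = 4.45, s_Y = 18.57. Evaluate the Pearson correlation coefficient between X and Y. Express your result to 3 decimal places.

0.090

r = Cov(X,Y) / (s_X · s_Y) = 7.47 / (4.45 × 18.57)
  = 7.47 / 82.6365 ≈ 0.090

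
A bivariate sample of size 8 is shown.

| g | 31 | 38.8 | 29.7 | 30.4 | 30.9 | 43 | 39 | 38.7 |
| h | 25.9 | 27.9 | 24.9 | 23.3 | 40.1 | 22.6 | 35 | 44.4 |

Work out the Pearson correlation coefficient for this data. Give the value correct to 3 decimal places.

0.127

n = 8, Σg = 281.5, Σh = 244.1, Σg² = 10095.19, Σh² = 7927.25, Σgh = 8627.44
nΣgh − ΣgΣh = 69019.52 − 68714.15 = 305.37
nΣg² − (Σg)² = 80761.52 − 79242.25 = 1519.27; nΣh² − (Σh)² = 63418 − 59584.81 = 3833.19
r = 305.37 / √(1519.27 × 3833.19) = 305.37 / 2413.2241 ≈ 0.127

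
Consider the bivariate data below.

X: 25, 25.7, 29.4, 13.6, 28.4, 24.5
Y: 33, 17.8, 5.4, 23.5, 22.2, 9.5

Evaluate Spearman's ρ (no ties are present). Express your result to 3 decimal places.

-0.486

Rank X: 3, 4, 6, 1, 5, 2
Rank Y: 6, 3, 1, 5, 4, 2
d = rank(X) − rank(Y): -3, 1, 5, -4, 1, 0; Σd² = 52
ρ = 1 − 6Σd² / [n(n²−1)] = 1 − 6×52 / (6×35) = 1 − 312/210 ≈ -0.486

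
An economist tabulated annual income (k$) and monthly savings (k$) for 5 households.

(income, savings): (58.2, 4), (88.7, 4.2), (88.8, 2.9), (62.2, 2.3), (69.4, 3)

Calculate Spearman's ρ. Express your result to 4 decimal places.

0.0000

Rank income: 1, 4, 5, 2, 3
Rank savings: 4, 5, 2, 1, 3
d = rank(income) − rank(savings): -3, -1, 3, 1, 0; Σd² = 20
ρ = 1 − 6Σd² / [n(n²−1)] = 1 − 6×20 / (5×24) = 1 − 120/120 ≈ 0.0000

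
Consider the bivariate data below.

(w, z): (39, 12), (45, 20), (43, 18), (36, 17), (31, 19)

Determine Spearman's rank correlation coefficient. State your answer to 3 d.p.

Rank w: 3, 5, 4, 2, 1
Rank z: 1, 5, 3, 2, 4
d = rank(w) − rank(z): 2, 0, 1, 0, -3; Σd² = 14
ρ = 1 − 6Σd² / [n(n²−1)] = 1 − 6×14 / (5×24) = 1 − 84/120 ≈ 0.300

0.300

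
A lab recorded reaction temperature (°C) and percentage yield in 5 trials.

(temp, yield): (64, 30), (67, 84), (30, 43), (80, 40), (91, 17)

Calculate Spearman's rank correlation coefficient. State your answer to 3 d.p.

Rank temp: 2, 3, 1, 4, 5
Rank yield: 2, 5, 4, 3, 1
d = rank(temp) − rank(yield): 0, -2, -3, 1, 4; Σd² = 30
ρ = 1 − 6Σd² / [n(n²−1)] = 1 − 6×30 / (5×24) = 1 − 180/120 ≈ -0.500

-0.500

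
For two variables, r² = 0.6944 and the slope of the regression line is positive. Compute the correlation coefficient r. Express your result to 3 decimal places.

0.833

|r| = √0.6944 = 0.833
The association is positive, so r = 0.833.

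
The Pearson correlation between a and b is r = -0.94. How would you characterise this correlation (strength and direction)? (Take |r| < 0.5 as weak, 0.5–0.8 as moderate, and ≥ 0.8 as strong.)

r = -0.94 < 0 so the relationship is negative.
|r| = 0.94, which falls in the strong range.

strong negative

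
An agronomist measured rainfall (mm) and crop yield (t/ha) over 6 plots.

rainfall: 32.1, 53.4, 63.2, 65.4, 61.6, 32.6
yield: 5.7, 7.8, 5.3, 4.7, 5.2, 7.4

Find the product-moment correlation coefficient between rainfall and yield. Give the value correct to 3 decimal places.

n = 6, Σx = 308.3, Σy = 36.1, Σx² = 17010.69, Σy² = 225.31, Σxy = 1803.39
nΣxy − ΣxΣy = 10820.34 − 11129.63 = -309.29
nΣx² − (Σx)² = 102064.14 − 95048.89 = 7015.25; nΣy² − (Σy)² = 1351.86 − 1303.21 = 48.65
r = -309.29 / √(7015.25 × 48.65) = -309.29 / 584.2019 ≈ -0.529

-0.529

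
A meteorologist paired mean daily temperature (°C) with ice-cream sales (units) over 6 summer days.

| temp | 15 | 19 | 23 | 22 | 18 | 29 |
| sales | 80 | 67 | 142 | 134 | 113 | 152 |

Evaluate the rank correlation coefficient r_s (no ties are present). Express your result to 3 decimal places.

Rank temp: 1, 3, 5, 4, 2, 6
Rank sales: 2, 1, 5, 4, 3, 6
d = rank(temp) − rank(sales): -1, 2, 0, 0, -1, 0; Σd² = 6
ρ = 1 − 6Σd² / [n(n²−1)] = 1 − 6×6 / (6×35) = 1 − 36/210 ≈ 0.829

0.829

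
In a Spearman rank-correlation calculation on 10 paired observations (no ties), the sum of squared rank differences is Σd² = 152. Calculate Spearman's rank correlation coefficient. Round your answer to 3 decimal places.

ρ = 1 − 6Σd² / [n(n²−1)] = 1 − 6×152 / (10×99)
  = 1 − 912/990 = 1 − 0.9212 ≈ 0.079

0.079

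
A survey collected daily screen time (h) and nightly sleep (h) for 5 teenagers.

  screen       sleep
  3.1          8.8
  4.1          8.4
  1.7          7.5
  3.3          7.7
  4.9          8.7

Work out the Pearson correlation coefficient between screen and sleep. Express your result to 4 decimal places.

0.6909

n = 5, Σx = 17.1, Σy = 41.1, Σx² = 64.21, Σy² = 339.23, Σxy = 142.51
nΣxy − ΣxΣy = 712.55 − 702.81 = 9.74
nΣx² − (Σx)² = 321.05 − 292.41 = 28.64; nΣy² − (Σy)² = 1696.15 − 1689.21 = 6.94
r = 9.74 / √(28.64 × 6.94) = 9.74 / 14.0983 ≈ 0.6909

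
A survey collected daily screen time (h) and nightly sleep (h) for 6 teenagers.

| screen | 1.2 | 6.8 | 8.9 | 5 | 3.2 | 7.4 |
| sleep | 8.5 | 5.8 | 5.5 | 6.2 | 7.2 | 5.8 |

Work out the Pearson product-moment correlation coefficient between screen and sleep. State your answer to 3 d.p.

n = 6, Σx = 32.5, Σy = 39, Σx² = 216.89, Σy² = 260.06, Σxy = 195.55
nΣxy − ΣxΣy = 1173.3 − 1267.5 = -94.2
nΣx² − (Σx)² = 1301.34 − 1056.25 = 245.09; nΣy² − (Σy)² = 1560.36 − 1521 = 39.36
r = -94.2 / √(245.09 × 39.36) = -94.2 / 98.2178 ≈ -0.959

-0.959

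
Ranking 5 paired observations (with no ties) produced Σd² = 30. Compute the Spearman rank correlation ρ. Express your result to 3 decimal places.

-0.500

ρ = 1 − 6Σd² / [n(n²−1)] = 1 − 6×30 / (5×24)
  = 1 − 180/120 = 1 − 1.5000 ≈ -0.500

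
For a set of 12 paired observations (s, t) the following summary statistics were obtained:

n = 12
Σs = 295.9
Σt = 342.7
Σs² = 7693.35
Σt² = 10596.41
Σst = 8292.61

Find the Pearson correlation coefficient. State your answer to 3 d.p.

r = (nΣst − ΣsΣt) / √[(nΣs² − (Σs)²)(nΣt² − (Σt)²)]
Numerator: 12×8292.61 − 295.9×342.7 = -1893.61
Denominator: √[(92320.2 − 87556.81)(127156.92 − 117443.29)] = √[4763.39 × 9713.63] = 6802.1914
r = -1893.61 / 6802.1914 ≈ -0.278

-0.278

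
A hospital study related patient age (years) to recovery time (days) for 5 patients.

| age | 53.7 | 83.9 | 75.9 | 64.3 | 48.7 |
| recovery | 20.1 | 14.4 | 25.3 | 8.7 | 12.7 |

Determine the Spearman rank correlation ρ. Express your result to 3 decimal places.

Rank age: 2, 5, 4, 3, 1
Rank recovery: 4, 3, 5, 1, 2
d = rank(age) − rank(recovery): -2, 2, -1, 2, -1; Σd² = 14
ρ = 1 − 6Σd² / [n(n²−1)] = 1 − 6×14 / (5×24) = 1 − 84/120 ≈ 0.300

0.300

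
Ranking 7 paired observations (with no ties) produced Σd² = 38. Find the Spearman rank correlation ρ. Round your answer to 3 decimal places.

0.321

ρ = 1 − 6Σd² / [n(n²−1)] = 1 − 6×38 / (7×48)
  = 1 − 228/336 = 1 − 0.6786 ≈ 0.321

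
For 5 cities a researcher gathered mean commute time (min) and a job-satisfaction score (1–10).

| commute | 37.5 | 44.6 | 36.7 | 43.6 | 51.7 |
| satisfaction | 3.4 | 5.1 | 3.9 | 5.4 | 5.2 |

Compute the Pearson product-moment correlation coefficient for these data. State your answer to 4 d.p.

0.8061

n = 5, Σx = 214.1, Σy = 23, Σx² = 9316.15, Σy² = 108.98, Σxy = 1002.37
nΣxy − ΣxΣy = 5011.85 − 4924.3 = 87.55
nΣx² − (Σx)² = 46580.75 − 45838.81 = 741.94; nΣy² − (Σy)² = 544.9 − 529 = 15.9
r = 87.55 / √(741.94 × 15.9) = 87.55 / 108.6133 ≈ 0.8061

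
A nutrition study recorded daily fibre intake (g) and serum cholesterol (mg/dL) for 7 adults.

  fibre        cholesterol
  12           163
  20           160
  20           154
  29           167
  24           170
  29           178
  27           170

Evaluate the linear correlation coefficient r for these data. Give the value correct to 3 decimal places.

n = 7, Σx = 161, Σy = 1162, Σx² = 3931, Σy² = 193258, Σxy = 26911
nΣxy − ΣxΣy = 188377 − 187082 = 1295
nΣx² − (Σx)² = 27517 − 25921 = 1596; nΣy² − (Σy)² = 1352806 − 1350244 = 2562
r = 1295 / √(1596 × 2562) = 1295 / 2022.1157 ≈ 0.640

0.640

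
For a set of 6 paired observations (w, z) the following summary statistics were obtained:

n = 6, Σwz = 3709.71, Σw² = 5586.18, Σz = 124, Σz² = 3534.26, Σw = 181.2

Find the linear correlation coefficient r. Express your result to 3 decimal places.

-0.105

r = (nΣwz − ΣwΣz) / √[(nΣw² − (Σw)²)(nΣz² − (Σz)²)]
Numerator: 6×3709.71 − 181.2×124 = -210.54
Denominator: √[(33517.08 − 32833.44)(21205.56 − 15376)] = √[683.64 × 5829.56] = 1996.3267
r = -210.54 / 1996.3267 ≈ -0.105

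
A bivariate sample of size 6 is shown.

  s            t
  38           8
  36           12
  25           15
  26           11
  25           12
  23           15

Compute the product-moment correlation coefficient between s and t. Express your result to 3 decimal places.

n = 6, Σs = 173, Σt = 73, Σs² = 5195, Σt² = 923, Σst = 2042
nΣst − ΣsΣt = 12252 − 12629 = -377
nΣs² − (Σs)² = 31170 − 29929 = 1241; nΣt² − (Σt)² = 5538 − 5329 = 209
r = -377 / √(1241 × 209) = -377 / 509.2828 ≈ -0.740

-0.740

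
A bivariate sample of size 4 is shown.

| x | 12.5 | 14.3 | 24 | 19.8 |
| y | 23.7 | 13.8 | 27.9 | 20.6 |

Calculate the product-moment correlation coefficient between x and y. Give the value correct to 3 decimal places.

n = 4, Σx = 70.6, Σy = 86, Σx² = 1328.78, Σy² = 1954.9, Σxy = 1571.07
nΣxy − ΣxΣy = 6284.28 − 6071.6 = 212.68
nΣx² − (Σx)² = 5315.12 − 4984.36 = 330.76; nΣy² − (Σy)² = 7819.6 − 7396 = 423.6
r = 212.68 / √(330.76 × 423.6) = 212.68 / 374.3126 ≈ 0.568

0.568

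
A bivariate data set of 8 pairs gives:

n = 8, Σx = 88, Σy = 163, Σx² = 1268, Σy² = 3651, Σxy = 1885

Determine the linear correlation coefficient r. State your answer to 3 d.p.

r = (nΣxy − ΣxΣy) / √[(nΣx² − (Σx)²)(nΣy² − (Σy)²)]
Numerator: 8×1885 − 88×163 = 736
Denominator: √[(10144 − 7744)(29208 − 26569)] = √[2400 × 2639] = 2516.6645
r = 736 / 2516.6645 ≈ 0.292

0.292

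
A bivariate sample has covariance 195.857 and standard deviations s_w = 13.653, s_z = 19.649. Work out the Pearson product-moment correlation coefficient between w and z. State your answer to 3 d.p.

0.730

r = Cov(w,z) / (s_w · s_z) = 195.857 / (13.653 × 19.649)
  = 195.857 / 268.2678 ≈ 0.730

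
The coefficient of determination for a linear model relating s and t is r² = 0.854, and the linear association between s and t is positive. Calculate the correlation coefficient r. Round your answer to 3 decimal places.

0.924

|r| = √0.854 = 0.924
The association is positive, so r = 0.924.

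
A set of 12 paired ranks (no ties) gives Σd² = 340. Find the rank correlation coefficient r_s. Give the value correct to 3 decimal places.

-0.189

ρ = 1 − 6Σd² / [n(n²−1)] = 1 − 6×340 / (12×143)
  = 1 − 2040/1716 = 1 − 1.1888 ≈ -0.189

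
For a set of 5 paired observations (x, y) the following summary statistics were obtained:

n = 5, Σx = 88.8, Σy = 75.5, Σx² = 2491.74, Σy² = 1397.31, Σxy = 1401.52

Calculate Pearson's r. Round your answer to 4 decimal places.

0.1250

r = (nΣxy − ΣxΣy) / √[(nΣx² − (Σx)²)(nΣy² − (Σy)²)]
Numerator: 5×1401.52 − 88.8×75.5 = 303.2
Denominator: √[(12458.7 − 7885.44)(6986.55 − 5700.25)] = √[4573.26 × 1286.3] = 2425.4040
r = 303.2 / 2425.4040 ≈ 0.1250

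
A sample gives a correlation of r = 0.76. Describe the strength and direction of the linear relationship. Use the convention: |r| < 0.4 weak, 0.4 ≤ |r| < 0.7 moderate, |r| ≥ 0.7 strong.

strong positive

r = 0.76 > 0 so the relationship is positive.
|r| = 0.76, which falls in the strong range.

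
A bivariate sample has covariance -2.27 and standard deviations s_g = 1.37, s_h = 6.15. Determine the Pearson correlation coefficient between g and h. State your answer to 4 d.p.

-0.2694

r = Cov(g,h) / (s_g · s_h) = -2.27 / (1.37 × 6.15)
  = -2.27 / 8.4255 ≈ -0.2694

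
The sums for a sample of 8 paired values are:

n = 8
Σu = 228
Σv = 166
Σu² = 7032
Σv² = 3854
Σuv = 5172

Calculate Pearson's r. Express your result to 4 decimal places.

0.9431

r = (nΣuv − ΣuΣv) / √[(nΣu² − (Σu)²)(nΣv² − (Σv)²)]
Numerator: 8×5172 − 228×166 = 3528
Denominator: √[(56256 − 51984)(30832 − 27556)] = √[4272 × 3276] = 3740.9988
r = 3528 / 3740.9988 ≈ 0.9431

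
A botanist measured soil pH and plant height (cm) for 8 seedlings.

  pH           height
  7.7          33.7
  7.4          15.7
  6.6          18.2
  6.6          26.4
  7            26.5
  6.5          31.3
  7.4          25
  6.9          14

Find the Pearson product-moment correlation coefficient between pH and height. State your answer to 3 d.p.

n = 8, Σx = 56.1, Σy = 190.8, Σx² = 394.79, Σy² = 4913.32, Σxy = 1340.58
nΣxy − ΣxΣy = 10724.64 − 10703.88 = 20.76
nΣx² − (Σx)² = 3158.32 − 3147.21 = 11.11; nΣy² − (Σy)² = 39306.56 − 36404.64 = 2901.92
r = 20.76 / √(11.11 × 2901.92) = 20.76 / 179.5559 ≈ 0.116

0.116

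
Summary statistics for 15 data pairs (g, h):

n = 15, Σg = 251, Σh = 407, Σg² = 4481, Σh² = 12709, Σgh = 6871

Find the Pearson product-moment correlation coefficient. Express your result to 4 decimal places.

0.0885

r = (nΣgh − ΣgΣh) / √[(nΣg² − (Σg)²)(nΣh² − (Σh)²)]
Numerator: 15×6871 − 251×407 = 908
Denominator: √[(67215 − 63001)(190635 − 165649)] = √[4214 × 24986] = 10261.1405
r = 908 / 10261.1405 ≈ 0.0885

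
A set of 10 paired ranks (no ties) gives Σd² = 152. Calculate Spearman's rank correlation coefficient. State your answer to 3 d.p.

0.079

ρ = 1 − 6Σd² / [n(n²−1)] = 1 − 6×152 / (10×99)
  = 1 − 912/990 = 1 − 0.9212 ≈ 0.079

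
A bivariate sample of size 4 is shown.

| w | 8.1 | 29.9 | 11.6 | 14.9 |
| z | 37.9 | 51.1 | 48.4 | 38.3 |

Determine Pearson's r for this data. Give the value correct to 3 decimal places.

0.682

n = 4, Σw = 64.5, Σz = 175.7, Σw² = 1316.19, Σz² = 7857.07, Σwz = 2966.99
nΣwz − ΣwΣz = 11867.96 − 11332.65 = 535.31
nΣw² − (Σw)² = 5264.76 − 4160.25 = 1104.51; nΣz² − (Σz)² = 31428.28 − 30870.49 = 557.79
r = 535.31 / √(1104.51 × 557.79) = 535.31 / 784.9106 ≈ 0.682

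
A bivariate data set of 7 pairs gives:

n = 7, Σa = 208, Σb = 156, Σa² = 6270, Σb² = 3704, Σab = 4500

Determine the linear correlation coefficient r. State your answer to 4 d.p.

-0.9496

r = (nΣab − ΣaΣb) / √[(nΣa² − (Σa)²)(nΣb² − (Σb)²)]
Numerator: 7×4500 − 208×156 = -948
Denominator: √[(43890 − 43264)(25928 − 24336)] = √[626 × 1592] = 998.2945
r = -948 / 998.2945 ≈ -0.9496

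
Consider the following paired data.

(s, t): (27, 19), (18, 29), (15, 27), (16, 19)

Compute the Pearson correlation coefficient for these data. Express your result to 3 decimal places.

n = 4, Σs = 76, Σt = 94, Σs² = 1534, Σt² = 2292, Σst = 1744
nΣst − ΣsΣt = 6976 − 7144 = -168
nΣs² − (Σs)² = 6136 − 5776 = 360; nΣt² − (Σt)² = 9168 − 8836 = 332
r = -168 / √(360 × 332) = -168 / 345.7166 ≈ -0.486

-0.486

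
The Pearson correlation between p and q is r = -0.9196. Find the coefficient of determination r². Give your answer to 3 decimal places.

0.846

r² = (-0.9196)² = 0.846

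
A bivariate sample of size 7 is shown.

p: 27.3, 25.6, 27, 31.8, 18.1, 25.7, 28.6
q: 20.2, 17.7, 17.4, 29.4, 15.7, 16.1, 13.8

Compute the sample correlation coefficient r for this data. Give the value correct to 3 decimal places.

0.580

n = 7, Σp = 184.1, Σq = 130.3, Σp² = 4946.95, Σq² = 2584.59, Σpq = 3501.92
nΣpq − ΣpΣq = 24513.44 − 23988.23 = 525.21
nΣp² − (Σp)² = 34628.65 − 33892.81 = 735.84; nΣq² − (Σq)² = 18092.13 − 16978.09 = 1114.04
r = 525.21 / √(735.84 × 1114.04) = 525.21 / 905.4033 ≈ 0.580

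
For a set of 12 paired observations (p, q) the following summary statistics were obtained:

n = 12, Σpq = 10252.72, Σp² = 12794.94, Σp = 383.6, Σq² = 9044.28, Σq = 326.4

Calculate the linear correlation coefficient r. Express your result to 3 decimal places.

r = (nΣpq − ΣpΣq) / √[(nΣp² − (Σp)²)(nΣq² − (Σq)²)]
Numerator: 12×10252.72 − 383.6×326.4 = -2174.4
Denominator: √[(153539.28 − 147148.96)(108531.36 − 106536.96)] = √[6390.32 × 1994.4] = 3569.9936
r = -2174.4 / 3569.9936 ≈ -0.609

-0.609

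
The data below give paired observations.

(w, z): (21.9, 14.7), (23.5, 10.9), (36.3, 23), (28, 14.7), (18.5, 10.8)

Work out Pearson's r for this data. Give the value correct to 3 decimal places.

0.913

n = 5, Σw = 128.2, Σz = 74.1, Σw² = 3475.8, Σz² = 1196.63, Σwz = 2024.38
nΣwz − ΣwΣz = 10121.9 − 9499.62 = 622.28
nΣw² − (Σw)² = 17379 − 16435.24 = 943.76; nΣz² − (Σz)² = 5983.15 − 5490.81 = 492.34
r = 622.28 / √(943.76 × 492.34) = 622.28 / 681.6530 ≈ 0.913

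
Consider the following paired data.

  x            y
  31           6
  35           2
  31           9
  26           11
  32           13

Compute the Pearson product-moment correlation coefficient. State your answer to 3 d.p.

n = 5, Σx = 155, Σy = 41, Σx² = 4847, Σy² = 411, Σxy = 1237
nΣxy − ΣxΣy = 6185 − 6355 = -170
nΣx² − (Σx)² = 24235 − 24025 = 210; nΣy² − (Σy)² = 2055 − 1681 = 374
r = -170 / √(210 × 374) = -170 / 280.2499 ≈ -0.607

-0.607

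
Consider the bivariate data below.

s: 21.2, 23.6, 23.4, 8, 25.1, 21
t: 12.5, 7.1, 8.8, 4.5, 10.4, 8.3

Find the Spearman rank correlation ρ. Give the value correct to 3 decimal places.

Rank s: 3, 5, 4, 1, 6, 2
Rank t: 6, 2, 4, 1, 5, 3
d = rank(s) − rank(t): -3, 3, 0, 0, 1, -1; Σd² = 20
ρ = 1 − 6Σd² / [n(n²−1)] = 1 − 6×20 / (6×35) = 1 − 120/210 ≈ 0.429

0.429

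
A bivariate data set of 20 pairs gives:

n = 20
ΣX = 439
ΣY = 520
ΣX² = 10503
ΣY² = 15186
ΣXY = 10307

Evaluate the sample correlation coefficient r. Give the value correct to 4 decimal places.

r = (nΣXY − ΣXΣY) / √[(nΣX² − (ΣX)²)(nΣY² − (ΣY)²)]
Numerator: 20×10307 − 439×520 = -22140
Denominator: √[(210060 − 192721)(303720 − 270400)] = √[17339 × 33320] = 24036.1286
r = -22140 / 24036.1286 ≈ -0.9211

-0.9211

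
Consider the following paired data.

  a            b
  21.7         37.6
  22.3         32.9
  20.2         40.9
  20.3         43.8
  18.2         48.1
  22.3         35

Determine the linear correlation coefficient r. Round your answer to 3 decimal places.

n = 6, Σa = 125, Σb = 238.3, Σa² = 2616.84, Σb² = 9626.03, Σab = 4920.83
nΣab − ΣaΣb = 29524.98 − 29787.5 = -262.52
nΣa² − (Σa)² = 15701.04 − 15625 = 76.04; nΣb² − (Σb)² = 57756.18 − 56786.89 = 969.29
r = -262.52 / √(76.04 × 969.29) = -262.52 / 271.4863 ≈ -0.967

-0.967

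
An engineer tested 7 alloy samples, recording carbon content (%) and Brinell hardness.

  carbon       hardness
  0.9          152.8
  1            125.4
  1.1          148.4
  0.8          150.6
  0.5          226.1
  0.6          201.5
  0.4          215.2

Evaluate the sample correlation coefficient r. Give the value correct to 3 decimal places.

n = 7, Σx = 5.3, Σy = 1220, Σx² = 4.43, Σy² = 221810.42, Σxy = 866.67
nΣxy − ΣxΣy = 6066.69 − 6466 = -399.31
nΣx² − (Σx)² = 31.01 − 28.09 = 2.92; nΣy² − (Σy)² = 1552672.94 − 1488400 = 64272.94
r = -399.31 / √(2.92 × 64272.94) = -399.31 / 433.2170 ≈ -0.922

-0.922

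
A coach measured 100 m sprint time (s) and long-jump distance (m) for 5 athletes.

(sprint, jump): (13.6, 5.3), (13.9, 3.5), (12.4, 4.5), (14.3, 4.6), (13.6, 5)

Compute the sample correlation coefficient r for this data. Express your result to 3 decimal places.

-0.110

n = 5, Σx = 67.8, Σy = 22.9, Σx² = 921.38, Σy² = 106.75, Σxy = 310.31
nΣxy − ΣxΣy = 1551.55 − 1552.62 = -1.07
nΣx² − (Σx)² = 4606.9 − 4596.84 = 10.06; nΣy² − (Σy)² = 533.75 − 524.41 = 9.34
r = -1.07 / √(10.06 × 9.34) = -1.07 / 9.6933 ≈ -0.110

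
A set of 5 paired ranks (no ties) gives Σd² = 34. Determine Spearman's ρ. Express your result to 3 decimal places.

-0.700

ρ = 1 − 6Σd² / [n(n²−1)] = 1 − 6×34 / (5×24)
  = 1 − 204/120 = 1 − 1.7000 ≈ -0.700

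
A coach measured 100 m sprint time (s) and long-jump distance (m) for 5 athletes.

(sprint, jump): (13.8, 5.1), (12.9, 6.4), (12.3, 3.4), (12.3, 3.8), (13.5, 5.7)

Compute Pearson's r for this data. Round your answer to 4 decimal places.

0.6437

n = 5, Σx = 64.8, Σy = 24.4, Σx² = 841.68, Σy² = 125.46, Σxy = 318.45
nΣxy − ΣxΣy = 1592.25 − 1581.12 = 11.13
nΣx² − (Σx)² = 4208.4 − 4199.04 = 9.36; nΣy² − (Σy)² = 627.3 − 595.36 = 31.94
r = 11.13 / √(9.36 × 31.94) = 11.13 / 17.2904 ≈ 0.6437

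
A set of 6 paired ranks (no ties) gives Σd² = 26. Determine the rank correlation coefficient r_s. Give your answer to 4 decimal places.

ρ = 1 − 6Σd² / [n(n²−1)] = 1 − 6×26 / (6×35)
  = 1 − 156/210 = 1 − 0.74286 ≈ 0.2571

0.2571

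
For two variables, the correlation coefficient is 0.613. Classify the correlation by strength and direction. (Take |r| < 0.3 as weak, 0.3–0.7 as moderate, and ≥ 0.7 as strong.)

r = 0.613 > 0 so the relationship is positive.
|r| = 0.613, which falls in the moderate range.

moderate positive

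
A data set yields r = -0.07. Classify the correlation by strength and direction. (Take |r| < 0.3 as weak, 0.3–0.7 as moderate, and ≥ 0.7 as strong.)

r = -0.07 < 0 so the relationship is negative.
|r| = 0.07, which falls in the weak range.

weak negative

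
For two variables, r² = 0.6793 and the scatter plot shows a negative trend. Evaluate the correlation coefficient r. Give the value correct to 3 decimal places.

|r| = √0.6793 = 0.824
The association is negative, so r = −0.824.

-0.824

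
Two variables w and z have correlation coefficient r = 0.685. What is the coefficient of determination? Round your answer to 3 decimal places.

0.469

r² = (0.685)² = 0.469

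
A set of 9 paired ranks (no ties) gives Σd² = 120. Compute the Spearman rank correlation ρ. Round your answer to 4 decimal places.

0.0000

ρ = 1 − 6Σd² / [n(n²−1)] = 1 − 6×120 / (9×80)
  = 1 − 720/720 = 1 − 1.00000 ≈ 0.0000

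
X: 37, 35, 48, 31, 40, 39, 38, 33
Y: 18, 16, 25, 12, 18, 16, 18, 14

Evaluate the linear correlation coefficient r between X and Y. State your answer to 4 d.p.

0.9594

n = 8, ΣX = 301, ΣY = 137, ΣX² = 11513, ΣY² = 2449, ΣXY = 5288
nΣXY − ΣXΣY = 42304 − 41237 = 1067
nΣX² − (ΣX)² = 92104 − 90601 = 1503; nΣY² − (ΣY)² = 19592 − 18769 = 823
r = 1067 / √(1503 × 823) = 1067 / 1112.1911 ≈ 0.9594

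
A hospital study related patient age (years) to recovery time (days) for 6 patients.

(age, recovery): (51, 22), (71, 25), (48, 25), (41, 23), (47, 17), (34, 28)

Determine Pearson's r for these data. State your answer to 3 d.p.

n = 6, Σx = 292, Σy = 140, Σx² = 14992, Σy² = 3336, Σxy = 6791
nΣxy − ΣxΣy = 40746 − 40880 = -134
nΣx² − (Σx)² = 89952 − 85264 = 4688; nΣy² − (Σy)² = 20016 − 19600 = 416
r = -134 / √(4688 × 416) = -134 / 1396.4985 ≈ -0.096

-0.096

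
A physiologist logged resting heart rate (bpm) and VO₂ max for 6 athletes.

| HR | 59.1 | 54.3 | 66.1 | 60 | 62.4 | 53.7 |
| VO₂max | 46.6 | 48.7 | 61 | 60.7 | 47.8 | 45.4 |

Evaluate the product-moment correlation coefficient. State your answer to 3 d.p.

n = 6, Σx = 355.6, Σy = 310.2, Σx² = 21187.96, Σy² = 16294.74, Σxy = 18493.27
nΣxy − ΣxΣy = 110959.62 − 110307.12 = 652.5
nΣx² − (Σx)² = 127127.76 − 126451.36 = 676.4; nΣy² − (Σy)² = 97768.44 − 96224.04 = 1544.4
r = 652.5 / √(676.4 × 1544.4) = 652.5 / 1022.0725 ≈ 0.638

0.638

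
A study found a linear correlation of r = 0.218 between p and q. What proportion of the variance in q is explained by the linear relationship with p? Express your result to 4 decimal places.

0.0475

r² = (0.218)² = 0.0475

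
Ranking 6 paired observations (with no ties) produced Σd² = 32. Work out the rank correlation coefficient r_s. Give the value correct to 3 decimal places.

ρ = 1 − 6Σd² / [n(n²−1)] = 1 − 6×32 / (6×35)
  = 1 − 192/210 = 1 − 0.9143 ≈ 0.086

0.086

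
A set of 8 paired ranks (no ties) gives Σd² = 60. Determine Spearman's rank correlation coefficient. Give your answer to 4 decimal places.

0.2857

ρ = 1 − 6Σd² / [n(n²−1)] = 1 − 6×60 / (8×63)
  = 1 − 360/504 = 1 − 0.71429 ≈ 0.2857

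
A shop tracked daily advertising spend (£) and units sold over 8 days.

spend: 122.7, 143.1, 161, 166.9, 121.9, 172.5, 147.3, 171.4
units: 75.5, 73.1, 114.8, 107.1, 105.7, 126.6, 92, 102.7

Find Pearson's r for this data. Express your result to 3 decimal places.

n = 8, Σx = 1206.8, Σy = 797.5, Σx² = 185000.62, Σy² = 81904.65, Σxy = 121959.96
nΣxy − ΣxΣy = 975679.68 − 962423 = 13256.68
nΣx² − (Σx)² = 1480004.96 − 1456366.24 = 23638.72; nΣy² − (Σy)² = 655237.2 − 636006.25 = 19230.95
r = 13256.68 / √(23638.72 × 19230.95) = 13256.68 / 21321.2345 ≈ 0.622

0.622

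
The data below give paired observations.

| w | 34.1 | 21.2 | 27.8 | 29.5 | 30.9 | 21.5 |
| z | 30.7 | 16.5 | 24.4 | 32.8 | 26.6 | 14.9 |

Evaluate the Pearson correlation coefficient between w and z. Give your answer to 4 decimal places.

n = 6, Σw = 165, Σz = 145.9, Σw² = 4672.4, Σz² = 3815.51, Σwz = 4184.88
nΣwz − ΣwΣz = 25109.28 − 24073.5 = 1035.78
nΣw² − (Σw)² = 28034.4 − 27225 = 809.4; nΣz² − (Σz)² = 22893.06 − 21286.81 = 1606.25
r = 1035.78 / √(809.4 × 1606.25) = 1035.78 / 1140.2187 ≈ 0.9084

0.9084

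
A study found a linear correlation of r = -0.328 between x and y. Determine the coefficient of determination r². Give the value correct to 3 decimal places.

r² = (-0.328)² = 0.108

0.108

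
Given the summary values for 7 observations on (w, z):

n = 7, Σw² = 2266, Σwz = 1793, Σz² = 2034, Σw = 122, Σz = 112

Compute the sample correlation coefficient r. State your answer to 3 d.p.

r = (nΣwz − ΣwΣz) / √[(nΣw² − (Σw)²)(nΣz² − (Σz)²)]
Numerator: 7×1793 − 122×112 = -1113
Denominator: √[(15862 − 14884)(14238 − 12544)] = √[978 × 1694] = 1287.1410
r = -1113 / 1287.1410 ≈ -0.865

-0.865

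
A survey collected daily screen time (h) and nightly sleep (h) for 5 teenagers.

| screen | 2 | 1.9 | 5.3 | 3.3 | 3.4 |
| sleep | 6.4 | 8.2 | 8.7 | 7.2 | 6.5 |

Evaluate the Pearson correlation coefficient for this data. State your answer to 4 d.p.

0.4776

n = 5, Σx = 15.9, Σy = 37, Σx² = 58.15, Σy² = 277.98, Σxy = 120.35
nΣxy − ΣxΣy = 601.75 − 588.3 = 13.45
nΣx² − (Σx)² = 290.75 − 252.81 = 37.94; nΣy² − (Σy)² = 1389.9 − 1369 = 20.9
r = 13.45 / √(37.94 × 20.9) = 13.45 / 28.1593 ≈ 0.4776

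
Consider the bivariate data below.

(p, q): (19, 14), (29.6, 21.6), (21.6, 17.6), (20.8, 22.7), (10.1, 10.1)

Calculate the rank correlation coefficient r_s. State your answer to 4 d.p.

Rank p: 2, 5, 4, 3, 1
Rank q: 2, 4, 3, 5, 1
d = rank(p) − rank(q): 0, 1, 1, -2, 0; Σd² = 6
ρ = 1 − 6Σd² / [n(n²−1)] = 1 − 6×6 / (5×24) = 1 − 36/120 ≈ 0.7000

0.7000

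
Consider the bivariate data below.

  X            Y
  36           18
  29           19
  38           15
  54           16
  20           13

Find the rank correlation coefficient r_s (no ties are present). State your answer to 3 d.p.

0.100

Rank X: 3, 2, 4, 5, 1
Rank Y: 4, 5, 2, 3, 1
d = rank(X) − rank(Y): -1, -3, 2, 2, 0; Σd² = 18
ρ = 1 − 6Σd² / [n(n²−1)] = 1 − 6×18 / (5×24) = 1 − 108/120 ≈ 0.100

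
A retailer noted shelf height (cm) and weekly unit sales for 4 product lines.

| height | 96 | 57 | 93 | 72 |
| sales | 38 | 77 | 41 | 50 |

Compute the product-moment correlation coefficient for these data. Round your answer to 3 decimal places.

n = 4, Σx = 318, Σy = 206, Σx² = 26298, Σy² = 11554, Σxy = 15450
nΣxy − ΣxΣy = 61800 − 65508 = -3708
nΣx² − (Σx)² = 105192 − 101124 = 4068; nΣy² − (Σy)² = 46216 − 42436 = 3780
r = -3708 / √(4068 × 3780) = -3708 / 3921.3569 ≈ -0.946

-0.946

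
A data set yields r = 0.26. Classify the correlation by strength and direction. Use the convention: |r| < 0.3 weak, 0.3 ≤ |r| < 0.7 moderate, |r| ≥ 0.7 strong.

weak positive

r = 0.26 > 0 so the relationship is positive.
|r| = 0.26, which falls in the weak range.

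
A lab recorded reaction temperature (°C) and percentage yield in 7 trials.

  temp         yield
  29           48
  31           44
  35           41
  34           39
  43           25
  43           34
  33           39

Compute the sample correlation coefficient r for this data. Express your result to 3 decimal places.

n = 7, Σx = 248, Σy = 270, Σx² = 8970, Σy² = 10744, Σxy = 9341
nΣxy − ΣxΣy = 65387 − 66960 = -1573
nΣx² − (Σx)² = 62790 − 61504 = 1286; nΣy² − (Σy)² = 75208 − 72900 = 2308
r = -1573 / √(1286 × 2308) = -1573 / 1722.8140 ≈ -0.913

-0.913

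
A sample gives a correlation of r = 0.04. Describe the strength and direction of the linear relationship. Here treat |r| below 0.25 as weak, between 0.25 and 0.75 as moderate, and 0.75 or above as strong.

r = 0.04 > 0 so the relationship is positive.
|r| = 0.04, which falls in the weak range.

weak positive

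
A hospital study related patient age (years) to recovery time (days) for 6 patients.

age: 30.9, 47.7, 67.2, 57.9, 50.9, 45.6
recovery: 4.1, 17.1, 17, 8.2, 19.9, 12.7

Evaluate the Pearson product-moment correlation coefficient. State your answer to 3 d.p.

n = 6, Σx = 300.2, Σy = 79, Σx² = 15768.52, Σy² = 1222.76, Σxy = 4151.57
nΣxy − ΣxΣy = 24909.42 − 23715.8 = 1193.62
nΣx² − (Σx)² = 94611.12 − 90120.04 = 4491.08; nΣy² − (Σy)² = 7336.56 − 6241 = 1095.56
r = 1193.62 / √(4491.08 × 1095.56) = 1193.62 / 2218.1631 ≈ 0.538

0.538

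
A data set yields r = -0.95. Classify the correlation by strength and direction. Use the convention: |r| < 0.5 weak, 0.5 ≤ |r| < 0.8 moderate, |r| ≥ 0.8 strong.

r = -0.95 < 0 so the relationship is negative.
|r| = 0.95, which falls in the strong range.

strong negative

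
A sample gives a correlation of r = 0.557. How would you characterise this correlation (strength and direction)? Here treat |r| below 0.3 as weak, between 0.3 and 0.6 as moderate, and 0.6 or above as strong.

moderate positive

r = 0.557 > 0 so the relationship is positive.
|r| = 0.557, which falls in the moderate range.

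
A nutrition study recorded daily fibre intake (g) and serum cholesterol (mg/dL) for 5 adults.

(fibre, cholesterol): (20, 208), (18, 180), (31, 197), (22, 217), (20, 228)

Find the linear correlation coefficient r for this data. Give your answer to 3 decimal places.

-0.066

n = 5, Σx = 111, Σy = 1030, Σx² = 2569, Σy² = 213546, Σxy = 22841
nΣxy − ΣxΣy = 114205 − 114330 = -125
nΣx² − (Σx)² = 12845 − 12321 = 524; nΣy² − (Σy)² = 1067730 − 1060900 = 6830
r = -125 / √(524 × 6830) = -125 / 1891.8034 ≈ -0.066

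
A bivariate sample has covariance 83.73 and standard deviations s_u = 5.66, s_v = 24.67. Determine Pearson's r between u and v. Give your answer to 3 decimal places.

r = Cov(u,v) / (s_u · s_v) = 83.73 / (5.66 × 24.67)
  = 83.73 / 139.6322 ≈ 0.600

0.600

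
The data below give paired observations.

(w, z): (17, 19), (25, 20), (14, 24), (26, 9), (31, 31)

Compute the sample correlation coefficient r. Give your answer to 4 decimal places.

0.1175

n = 5, Σw = 113, Σz = 103, Σw² = 2747, Σz² = 2379, Σwz = 2354
nΣwz − ΣwΣz = 11770 − 11639 = 131
nΣw² − (Σw)² = 13735 − 12769 = 966; nΣz² − (Σz)² = 11895 − 10609 = 1286
r = 131 / √(966 × 1286) = 131 / 1114.5744 ≈ 0.1175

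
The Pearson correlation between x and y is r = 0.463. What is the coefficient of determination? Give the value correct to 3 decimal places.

r² = (0.463)² = 0.214

0.214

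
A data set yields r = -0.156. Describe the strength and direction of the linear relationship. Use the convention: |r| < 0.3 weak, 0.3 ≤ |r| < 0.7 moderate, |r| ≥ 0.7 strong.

weak negative

r = -0.156 < 0 so the relationship is negative.
|r| = 0.156, which falls in the weak range.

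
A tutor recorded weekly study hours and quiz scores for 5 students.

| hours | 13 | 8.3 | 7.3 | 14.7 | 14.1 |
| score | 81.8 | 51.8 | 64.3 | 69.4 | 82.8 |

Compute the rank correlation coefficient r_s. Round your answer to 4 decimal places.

0.6000

Rank hours: 3, 2, 1, 5, 4
Rank score: 4, 1, 2, 3, 5
d = rank(hours) − rank(score): -1, 1, -1, 2, -1; Σd² = 8
ρ = 1 − 6Σd² / [n(n²−1)] = 1 − 6×8 / (5×24) = 1 − 48/120 ≈ 0.6000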